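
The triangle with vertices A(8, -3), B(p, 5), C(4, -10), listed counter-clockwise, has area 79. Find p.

-10

The doubled signed area Σ (x_i y_{i+1} − x_{i+1} y_i) is linear in p.
With p=0 it equals 88; the coefficient of p is -7 (from the two edges through B).
So -7·p + 88 = 2·79 = 158 ⇒ p = -10.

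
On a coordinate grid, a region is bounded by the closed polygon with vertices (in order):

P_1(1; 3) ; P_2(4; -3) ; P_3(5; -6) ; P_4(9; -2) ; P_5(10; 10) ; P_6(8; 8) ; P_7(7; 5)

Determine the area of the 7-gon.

P_1→P_2: (1)(-3) − (4)(3) = -15
P_2→P_3: (4)(-6) − (5)(-3) = -9
P_3→P_4: (5)(-2) − (9)(-6) = 44
P_4→P_5: (9)(10) − (10)(-2) = 110
P_5→P_6: (10)(8) − (8)(10) = 0
P_6→P_7: (8)(5) − (7)(8) = -16
P_7→P_1: (7)(3) − (1)(5) = 16
Σ = 130
Area = |Σ|/2 = 65.

65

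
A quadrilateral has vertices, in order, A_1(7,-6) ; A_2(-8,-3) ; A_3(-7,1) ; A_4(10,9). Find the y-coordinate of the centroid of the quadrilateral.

Apply the shoelace (surveyor's) formula. First the cross-terms c_i = x_i·y_{i+1} − x_{i+1}·y_i:
  -69, -29, -73, -123  ⇒  2A = -294, A = -147.
Then Σ (y_i + y_{i+1})·c_i = -420, so ȳ = -420 / (6·(-147)) = 10/21.

10/21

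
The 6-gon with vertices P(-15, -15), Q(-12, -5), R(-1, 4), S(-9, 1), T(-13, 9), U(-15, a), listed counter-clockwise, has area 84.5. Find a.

0

The doubled signed area Σ (x_i y_{i+1} − x_{i+1} y_i) is linear in a.
With a=0 it equals 169; the coefficient of a is 2 (from the two edges through U).
So 2·a + 169 = 2·84.5 = 169 ⇒ a = 0.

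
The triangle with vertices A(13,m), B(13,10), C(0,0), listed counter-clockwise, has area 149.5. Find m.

The doubled signed area Σ (x_i y_{i+1} − x_{i+1} y_i) is linear in m.
With m=0 it equals 130; the coefficient of m is -13 (from the two edges through A).
So -13·m + 130 = 2·149.5 = 299 ⇒ m = -13.

-13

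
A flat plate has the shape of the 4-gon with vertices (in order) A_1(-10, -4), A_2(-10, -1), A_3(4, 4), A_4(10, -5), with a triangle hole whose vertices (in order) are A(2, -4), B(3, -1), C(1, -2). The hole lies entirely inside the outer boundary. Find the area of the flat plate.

105.5

Outer boundary:
Σ = (-30) + (-36) + (-60) + (-90) = -216
Area = |Σ|/2 = 108.
Hole:
Apply the surveyor's formula: 2A = Σ (x_i·y_{i+1} − x_{i+1}·y_i), indices taken mod 3.
Cross-terms: 10, -5, 0  ⇒  Σ = 5
Area = |Σ|/2 = 2.5.
Net area = 108 − 2.5 = 105.5.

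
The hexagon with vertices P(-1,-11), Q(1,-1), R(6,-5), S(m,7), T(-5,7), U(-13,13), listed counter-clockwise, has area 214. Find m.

Write out the shoelace sum; only the two edges meeting at S involve m:
2·Area = [(6·7 − m·(-5)) + (m·7 − (-5)·7)] + 195
       = 12·m + 272 = 428
⇒ m = 13.

13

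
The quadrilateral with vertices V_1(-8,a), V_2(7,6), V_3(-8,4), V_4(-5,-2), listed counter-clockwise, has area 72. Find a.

The doubled signed area Σ (x_i y_{i+1} − x_{i+1} y_i) is linear in a.
With a=0 it equals 48; the coefficient of a is -12 (from the two edges through V_1).
So -12·a + 48 = 2·72 = 144 ⇒ a = -8.

-8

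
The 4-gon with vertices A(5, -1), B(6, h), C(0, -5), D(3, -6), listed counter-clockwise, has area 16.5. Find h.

3

The doubled signed area Σ (x_i y_{i+1} − x_{i+1} y_i) is linear in h.
With h=0 it equals 18; the coefficient of h is 5 (from the two edges through B).
So 5·h + 18 = 2·16.5 = 33 ⇒ h = 3.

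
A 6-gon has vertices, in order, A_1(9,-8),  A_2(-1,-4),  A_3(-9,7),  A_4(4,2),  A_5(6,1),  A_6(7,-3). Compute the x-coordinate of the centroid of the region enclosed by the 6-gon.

Apply the shoelace (surveyor's) formula. First the cross-terms c_i = x_i·y_{i+1} − x_{i+1}·y_i:
  -44, -43, -46, -8, -25, -29  ⇒  2A = -195, A = -97.5.
Then Σ (x_i + x_{i+1})·c_i = -561, so x̄ = -561 / (6·(-97.5)) = 187/195.

187/195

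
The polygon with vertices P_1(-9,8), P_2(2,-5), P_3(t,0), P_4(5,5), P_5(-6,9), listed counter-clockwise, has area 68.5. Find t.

Write out the shoelace sum; only the two edges meeting at P_3 involve t:
2·Area = [(2·0 − t·(-5)) + (t·5 − 5·0)] + 137
       = 10·t + 137 = 137
⇒ t = 0.

0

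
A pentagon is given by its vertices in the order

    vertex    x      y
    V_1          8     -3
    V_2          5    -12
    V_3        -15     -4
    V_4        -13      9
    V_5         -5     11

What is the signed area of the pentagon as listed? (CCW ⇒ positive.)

Apply the shoelace (surveyor's) formula: 2A = Σ (x_i·y_{i+1} − x_{i+1}·y_i), indices taken mod 5.
Σ = (-81) + (-200) + (-187) + (-98) + (-73) = -639
Signed area = Σ/2 = -319.5 (negative ⇒ clockwise traversal).

-319.5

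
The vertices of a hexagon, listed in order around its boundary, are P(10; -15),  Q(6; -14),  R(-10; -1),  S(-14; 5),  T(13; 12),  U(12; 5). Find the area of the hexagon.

Σ = (-50) + (-146) + (-64) + (-233) + (-79) + (-230) = -802
Area = |Σ|/2 = 401.

401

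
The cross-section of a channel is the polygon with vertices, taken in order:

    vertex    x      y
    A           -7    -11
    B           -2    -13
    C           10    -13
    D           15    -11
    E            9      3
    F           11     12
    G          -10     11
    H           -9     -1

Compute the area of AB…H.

Apply the surveyor's formula: 2A = Σ (x_i·y_{i+1} − x_{i+1}·y_i), indices taken mod 8.
Σ = (69) + (156) + (85) + (144) + (75) + (241) + (109) + (92) = 971
Area = |Σ|/2 = 485.5.

485.5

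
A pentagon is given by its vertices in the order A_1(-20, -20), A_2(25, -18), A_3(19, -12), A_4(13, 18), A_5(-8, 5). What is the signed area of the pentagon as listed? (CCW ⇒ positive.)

934.5

Apply Gauss's area formula: 2A = Σ (x_i·y_{i+1} − x_{i+1}·y_i), indices taken mod 5.
Σ = (860) + (42) + (498) + (209) + (260) = 1869
Signed area = Σ/2 = 934.5 (positive ⇒ counter-clockwise traversal).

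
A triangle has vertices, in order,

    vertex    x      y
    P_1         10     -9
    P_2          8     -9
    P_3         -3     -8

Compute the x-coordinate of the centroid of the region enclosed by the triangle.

Apply the shoelace formula. First the cross-terms c_i = x_i·y_{i+1} − x_{i+1}·y_i:
  -18, -91, 107  ⇒  2A = -2, A = -1.
Then Σ (x_i + x_{i+1})·c_i = -30, so x̄ = -30 / (6·(-1)) = 5.

5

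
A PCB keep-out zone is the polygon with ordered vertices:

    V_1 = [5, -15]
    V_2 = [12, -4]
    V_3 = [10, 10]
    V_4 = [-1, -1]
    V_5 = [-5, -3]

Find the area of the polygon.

Cross-terms: 160, 160, 0, -2, 90  ⇒  Σ = 408
Area = |Σ|/2 = 204.

204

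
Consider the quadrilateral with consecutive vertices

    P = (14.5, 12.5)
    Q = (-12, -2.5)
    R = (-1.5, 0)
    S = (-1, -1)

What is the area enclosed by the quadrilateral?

56.75

Σ = (113.75) + (-3.75) + (1.5) + (2) = 113.5
Area = |Σ|/2 = 56.75.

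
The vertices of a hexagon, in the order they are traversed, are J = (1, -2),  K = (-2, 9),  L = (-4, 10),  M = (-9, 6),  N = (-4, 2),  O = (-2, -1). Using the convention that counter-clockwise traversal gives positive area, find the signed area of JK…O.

Σ = (5) + (16) + (66) + (6) + (8) + (5) = 106
Signed area = Σ/2 = 53 (positive ⇒ counter-clockwise traversal).

53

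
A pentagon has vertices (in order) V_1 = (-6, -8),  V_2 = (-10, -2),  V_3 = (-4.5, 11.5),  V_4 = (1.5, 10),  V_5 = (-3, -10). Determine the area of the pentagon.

137.625

V_1→V_2: (-6)(-2) − (-10)(-8) = -68
V_2→V_3: (-10)(11.5) − (-4.5)(-2) = -124
V_3→V_4: (-4.5)(10) − (1.5)(11.5) = -62.25
V_4→V_5: (1.5)(-10) − (-3)(10) = 15
V_5→V_1: (-3)(-8) − (-6)(-10) = -36
Σ = -275.25
Area = |Σ|/2 = 137.625.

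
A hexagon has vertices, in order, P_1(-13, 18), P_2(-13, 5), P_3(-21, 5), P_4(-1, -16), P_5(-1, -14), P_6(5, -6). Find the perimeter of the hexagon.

92

|P_1P_2| = √((0)² + (-13)²) = √169 = 13
|P_2P_3| = √((-8)² + (0)²) = √64 = 8
|P_3P_4| = √((20)² + (-21)²) = √841 = 29
|P_4P_5| = √((0)² + (2)²) = √4 = 2
|P_5P_6| = √((6)² + (8)²) = √100 = 10
|P_6P_1| = √((-18)² + (24)²) = √900 = 30
Perimeter = 13 + 8 + 29 + 2 + 10 + 30 = 92.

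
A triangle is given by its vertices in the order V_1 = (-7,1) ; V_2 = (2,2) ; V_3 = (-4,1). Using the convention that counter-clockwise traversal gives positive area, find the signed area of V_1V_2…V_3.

Apply Gauss's area formula: 2A = Σ (x_i·y_{i+1} − x_{i+1}·y_i), indices taken mod 3.
Cross-terms: -16, 10, 3  ⇒  Σ = -3
Signed area = Σ/2 = -1.5 (negative ⇒ clockwise traversal).

-1.5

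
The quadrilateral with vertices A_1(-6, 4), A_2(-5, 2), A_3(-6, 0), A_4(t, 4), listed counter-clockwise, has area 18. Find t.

The doubled signed area Σ (x_i y_{i+1} − x_{i+1} y_i) is linear in t.
With t=0 it equals 20; the coefficient of t is 4 (from the two edges through A_4).
So 4·t + 20 = 2·18 = 36 ⇒ t = 4.

4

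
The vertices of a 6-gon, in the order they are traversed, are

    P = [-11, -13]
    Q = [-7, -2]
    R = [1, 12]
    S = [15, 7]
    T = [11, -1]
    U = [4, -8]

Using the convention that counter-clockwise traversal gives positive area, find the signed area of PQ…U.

Cross-terms: -69, -82, -173, -92, -84, -140  ⇒  Σ = -640
Signed area = Σ/2 = -320 (negative ⇒ clockwise traversal).

-320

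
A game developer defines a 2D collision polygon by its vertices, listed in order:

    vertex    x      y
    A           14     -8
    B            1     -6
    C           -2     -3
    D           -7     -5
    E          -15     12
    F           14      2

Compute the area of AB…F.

299.5

Cross-terms: -76, -15, -11, -159, -198, -140  ⇒  Σ = -599
Area = |Σ|/2 = 299.5.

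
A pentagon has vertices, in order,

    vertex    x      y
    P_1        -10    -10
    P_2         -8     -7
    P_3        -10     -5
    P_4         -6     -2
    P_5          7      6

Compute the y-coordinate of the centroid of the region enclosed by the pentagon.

Apply the surveyor's formula. First the cross-terms c_i = x_i·y_{i+1} − x_{i+1}·y_i:
  -10, -30, -10, -22, -10  ⇒  2A = -82, A = -41.
Then Σ (y_i + y_{i+1})·c_i = 552, so ȳ = 552 / (6·(-41)) = -92/41.

-92/41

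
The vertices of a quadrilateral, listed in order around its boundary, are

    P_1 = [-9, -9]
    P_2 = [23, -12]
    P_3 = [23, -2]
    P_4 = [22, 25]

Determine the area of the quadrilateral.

Apply the shoelace (surveyor's) formula: 2A = Σ (x_i·y_{i+1} − x_{i+1}·y_i), indices taken mod 4.
Σ = (315) + (230) + (619) + (27) = 1191
Area = |Σ|/2 = 595.5.

595.5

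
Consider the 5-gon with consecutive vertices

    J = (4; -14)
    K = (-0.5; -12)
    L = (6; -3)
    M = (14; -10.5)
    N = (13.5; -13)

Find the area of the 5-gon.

89.875

Apply Gauss's area formula: 2A = Σ (x_i·y_{i+1} − x_{i+1}·y_i), indices taken mod 5.
Cross-terms: -55, 73.5, -21, -40.25, -137  ⇒  Σ = -179.75
Area = |Σ|/2 = 89.875.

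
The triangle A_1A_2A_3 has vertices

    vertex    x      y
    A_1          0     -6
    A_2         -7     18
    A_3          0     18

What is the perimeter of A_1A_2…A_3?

|A_1A_2| = √((-7)² + (24)²) = √625 = 25
|A_2A_3| = √((7)² + (0)²) = √49 = 7
|A_3A_1| = √((0)² + (-24)²) = √576 = 24
Perimeter = 25 + 7 + 24 = 56.

56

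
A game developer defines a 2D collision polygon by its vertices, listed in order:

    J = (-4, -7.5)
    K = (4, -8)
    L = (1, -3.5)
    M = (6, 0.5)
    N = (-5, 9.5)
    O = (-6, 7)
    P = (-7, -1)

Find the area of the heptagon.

Σ = (62) + (-6) + (21.5) + (59.5) + (22) + (55) + (48.5) = 262.5
Area = |Σ|/2 = 131.25.

131.25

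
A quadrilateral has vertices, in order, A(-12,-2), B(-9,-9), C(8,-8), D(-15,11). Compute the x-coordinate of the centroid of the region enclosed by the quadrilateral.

Apply Gauss's area formula. First the cross-terms c_i = x_i·y_{i+1} − x_{i+1}·y_i:
  90, 144, -32, 162  ⇒  2A = 364, A = 182.
Then Σ (x_i + x_{i+1})·c_i = -6184, so x̄ = -6184 / (6·182) = -1546/273.

-1546/273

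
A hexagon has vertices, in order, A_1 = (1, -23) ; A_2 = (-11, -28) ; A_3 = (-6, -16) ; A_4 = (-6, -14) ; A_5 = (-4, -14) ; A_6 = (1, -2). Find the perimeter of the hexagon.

|A_1A_2| = √((-12)² + (-5)²) = √169 = 13
|A_2A_3| = √((5)² + (12)²) = √169 = 13
|A_3A_4| = √((0)² + (2)²) = √4 = 2
|A_4A_5| = √((2)² + (0)²) = √4 = 2
|A_5A_6| = √((5)² + (12)²) = √169 = 13
|A_6A_1| = √((0)² + (-21)²) = √441 = 21
Perimeter = 13 + 13 + 2 + 2 + 13 + 21 = 64.

64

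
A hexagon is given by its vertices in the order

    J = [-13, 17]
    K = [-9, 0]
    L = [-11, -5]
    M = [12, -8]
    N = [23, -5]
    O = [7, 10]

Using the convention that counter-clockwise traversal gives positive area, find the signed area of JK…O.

492

J→K: (-13)(0) − (-9)(17) = 153
K→L: (-9)(-5) − (-11)(0) = 45
L→M: (-11)(-8) − (12)(-5) = 148
M→N: (12)(-5) − (23)(-8) = 124
N→O: (23)(10) − (7)(-5) = 265
O→J: (7)(17) − (-13)(10) = 249
Σ = 984
Signed area = Σ/2 = 492 (positive ⇒ counter-clockwise traversal).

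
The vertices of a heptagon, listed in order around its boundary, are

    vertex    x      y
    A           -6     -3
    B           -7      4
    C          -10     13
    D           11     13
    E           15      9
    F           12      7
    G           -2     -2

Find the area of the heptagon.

Apply Gauss's area formula: 2A = Σ (x_i·y_{i+1} − x_{i+1}·y_i), indices taken mod 7.
Σ = (-45) + (-51) + (-273) + (-96) + (-3) + (-10) + (-6) = -484
Area = |Σ|/2 = 242.

242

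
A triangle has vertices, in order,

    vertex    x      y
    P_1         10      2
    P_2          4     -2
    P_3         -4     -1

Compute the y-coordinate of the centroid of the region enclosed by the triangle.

-1/3

Apply the shoelace (surveyor's) formula. First the cross-terms c_i = x_i·y_{i+1} − x_{i+1}·y_i:
  -28, -12, 2  ⇒  2A = -38, A = -19.
Then Σ (y_i + y_{i+1})·c_i = 38, so ȳ = 38 / (6·(-19)) = -1/3.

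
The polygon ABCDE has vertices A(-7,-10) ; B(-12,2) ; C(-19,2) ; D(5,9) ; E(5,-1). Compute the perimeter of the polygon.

|AB| = √((-5)² + (12)²) = √169 = 13
|BC| = √((-7)² + (0)²) = √49 = 7
|CD| = √((24)² + (7)²) = √625 = 25
|DE| = √((0)² + (-10)²) = √100 = 10
|EA| = √((-12)² + (-9)²) = √225 = 15
Perimeter = 13 + 7 + 25 + 10 + 15 = 70.

70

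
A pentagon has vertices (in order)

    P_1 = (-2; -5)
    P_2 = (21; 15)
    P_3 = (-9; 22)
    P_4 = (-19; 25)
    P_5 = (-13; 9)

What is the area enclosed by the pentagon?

Apply the shoelace (surveyor's) formula: 2A = Σ (x_i·y_{i+1} − x_{i+1}·y_i), indices taken mod 5.
Σ = (75) + (597) + (193) + (154) + (83) = 1102
Area = |Σ|/2 = 551.

551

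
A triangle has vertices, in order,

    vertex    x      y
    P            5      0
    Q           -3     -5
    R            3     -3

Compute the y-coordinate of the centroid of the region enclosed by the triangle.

Apply the shoelace formula. First the cross-terms c_i = x_i·y_{i+1} − x_{i+1}·y_i:
  -25, 24, 15  ⇒  2A = 14, A = 7.
Then Σ (y_i + y_{i+1})·c_i = -112, so ȳ = -112 / (6·7) = -8/3.

-8/3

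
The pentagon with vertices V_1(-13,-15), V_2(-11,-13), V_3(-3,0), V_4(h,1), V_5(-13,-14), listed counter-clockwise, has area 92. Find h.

Write out the shoelace sum; only the two edges meeting at V_4 involve h:
2·Area = [((-3)·1 − h·0) + (h·(-14) − (-13)·1)] + -22
       = -14·h + -12 = 184
⇒ h = -14.

-14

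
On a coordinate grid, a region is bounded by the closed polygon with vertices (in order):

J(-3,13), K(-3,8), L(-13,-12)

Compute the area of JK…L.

J→K: (-3)(8) − (-3)(13) = 15
K→L: (-3)(-12) − (-13)(8) = 140
L→J: (-13)(13) − (-3)(-12) = -205
Σ = -50
Area = |Σ|/2 = 25.

25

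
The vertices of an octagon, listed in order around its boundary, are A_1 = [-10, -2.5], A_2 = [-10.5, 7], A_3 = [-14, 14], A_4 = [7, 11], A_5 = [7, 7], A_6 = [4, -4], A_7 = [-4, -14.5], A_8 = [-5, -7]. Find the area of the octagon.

Apply the shoelace formula: 2A = Σ (x_i·y_{i+1} − x_{i+1}·y_i), indices taken mod 8.
Σ = (-96.25) + (-49) + (-252) + (-28) + (-56) + (-74) + (-44.5) + (-57.5) = -657.25
Area = |Σ|/2 = 328.625.

328.625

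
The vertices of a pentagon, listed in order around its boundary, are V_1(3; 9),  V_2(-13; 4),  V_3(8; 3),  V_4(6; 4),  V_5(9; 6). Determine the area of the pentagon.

Cross-terms: 129, -71, 14, 0, 63  ⇒  Σ = 135
Area = |Σ|/2 = 67.5.

67.5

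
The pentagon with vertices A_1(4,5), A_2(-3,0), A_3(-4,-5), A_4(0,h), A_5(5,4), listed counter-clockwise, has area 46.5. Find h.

Write out the shoelace sum; only the two edges meeting at A_4 involve h:
2·Area = [((-4)·h − 0·(-5)) + (0·4 − 5·h)] + 39
       = -9·h + 39 = 93
⇒ h = -6.

-6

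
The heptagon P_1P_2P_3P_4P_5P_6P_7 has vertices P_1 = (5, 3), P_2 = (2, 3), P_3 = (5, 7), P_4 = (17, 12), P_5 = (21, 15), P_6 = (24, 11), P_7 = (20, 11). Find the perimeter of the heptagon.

52

|P_1P_2| = √((-3)² + (0)²) = √9 = 3
|P_2P_3| = √((3)² + (4)²) = √25 = 5
|P_3P_4| = √((12)² + (5)²) = √169 = 13
|P_4P_5| = √((4)² + (3)²) = √25 = 5
|P_5P_6| = √((3)² + (-4)²) = √25 = 5
|P_6P_7| = √((-4)² + (0)²) = √16 = 4
|P_7P_1| = √((-15)² + (-8)²) = √289 = 17
Perimeter = 3 + 5 + 13 + 5 + 5 + 4 + 17 = 52.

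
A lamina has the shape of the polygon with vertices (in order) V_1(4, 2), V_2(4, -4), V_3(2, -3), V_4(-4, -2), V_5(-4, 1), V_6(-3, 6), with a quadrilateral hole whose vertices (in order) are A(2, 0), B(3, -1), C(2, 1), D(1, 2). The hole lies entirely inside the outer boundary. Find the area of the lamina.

Outer boundary:
Apply the shoelace formula: 2A = Σ (x_i·y_{i+1} − x_{i+1}·y_i), indices taken mod 6.
V_1→V_2: (4)(-4) − (4)(2) = -24
V_2→V_3: (4)(-3) − (2)(-4) = -4
V_3→V_4: (2)(-2) − (-4)(-3) = -16
V_4→V_5: (-4)(1) − (-4)(-2) = -12
V_5→V_6: (-4)(6) − (-3)(1) = -21
V_6→V_1: (-3)(2) − (4)(6) = -30
Σ = -107
Area = |Σ|/2 = 53.5.
Hole:
A→B: (2)(-1) − (3)(0) = -2
B→C: (3)(1) − (2)(-1) = 5
C→D: (2)(2) − (1)(1) = 3
D→A: (1)(0) − (2)(2) = -4
Σ = 2
Area = |Σ|/2 = 1.
Net area = 53.5 − 1 = 52.5.

52.5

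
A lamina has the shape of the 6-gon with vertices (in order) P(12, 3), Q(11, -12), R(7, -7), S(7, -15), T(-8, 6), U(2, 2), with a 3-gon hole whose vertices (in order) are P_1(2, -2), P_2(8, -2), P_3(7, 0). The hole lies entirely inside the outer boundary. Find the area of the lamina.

169

Outer boundary:
Apply Gauss's area formula: 2A = Σ (x_i·y_{i+1} − x_{i+1}·y_i), indices taken mod 6.
Σ = (-177) + (7) + (-56) + (-78) + (-28) + (-18) = -350
Area = |Σ|/2 = 175.
Hole:
Apply the shoelace formula: 2A = Σ (x_i·y_{i+1} − x_{i+1}·y_i), indices taken mod 3.
Σ = (12) + (14) + (-14) = 12
Area = |Σ|/2 = 6.
Net area = 175 − 6 = 169.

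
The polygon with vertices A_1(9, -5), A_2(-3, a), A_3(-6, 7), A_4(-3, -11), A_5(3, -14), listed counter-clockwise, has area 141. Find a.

The doubled signed area Σ (x_i y_{i+1} − x_{i+1} y_i) is linear in a.
With a=0 it equals 237; the coefficient of a is 15 (from the two edges through A_2).
So 15·a + 237 = 2·141 = 282 ⇒ a = 3.

3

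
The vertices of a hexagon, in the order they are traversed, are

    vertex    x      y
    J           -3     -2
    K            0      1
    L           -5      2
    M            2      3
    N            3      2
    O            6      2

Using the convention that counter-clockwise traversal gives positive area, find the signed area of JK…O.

Apply the shoelace (surveyor's) formula: 2A = Σ (x_i·y_{i+1} − x_{i+1}·y_i), indices taken mod 6.
Cross-terms: -3, 5, -19, -5, -6, -6  ⇒  Σ = -34
Signed area = Σ/2 = -17 (negative ⇒ clockwise traversal).

-17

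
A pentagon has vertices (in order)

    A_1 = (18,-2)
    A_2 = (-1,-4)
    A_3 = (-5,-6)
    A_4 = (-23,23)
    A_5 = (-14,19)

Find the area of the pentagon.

Cross-terms: -74, -14, -253, -115, -314  ⇒  Σ = -770
Area = |Σ|/2 = 385.

385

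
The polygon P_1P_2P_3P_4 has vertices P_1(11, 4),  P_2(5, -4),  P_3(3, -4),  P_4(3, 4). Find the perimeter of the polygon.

28

|P_1P_2| = √((-6)² + (-8)²) = √100 = 10
|P_2P_3| = √((-2)² + (0)²) = √4 = 2
|P_3P_4| = √((0)² + (8)²) = √64 = 8
|P_4P_1| = √((8)² + (0)²) = √64 = 8
Perimeter = 10 + 2 + 8 + 8 = 28.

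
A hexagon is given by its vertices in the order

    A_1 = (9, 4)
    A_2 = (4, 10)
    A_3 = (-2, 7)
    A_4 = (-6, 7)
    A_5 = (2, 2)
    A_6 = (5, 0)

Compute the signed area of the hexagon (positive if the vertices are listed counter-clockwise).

A_1→A_2: (9)(10) − (4)(4) = 74
A_2→A_3: (4)(7) − (-2)(10) = 48
A_3→A_4: (-2)(7) − (-6)(7) = 28
A_4→A_5: (-6)(2) − (2)(7) = -26
A_5→A_6: (2)(0) − (5)(2) = -10
A_6→A_1: (5)(4) − (9)(0) = 20
Σ = 134
Signed area = Σ/2 = 67 (positive ⇒ counter-clockwise traversal).

67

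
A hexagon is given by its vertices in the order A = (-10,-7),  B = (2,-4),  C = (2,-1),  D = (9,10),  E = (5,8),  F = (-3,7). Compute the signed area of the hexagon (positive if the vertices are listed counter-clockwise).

Σ = (54) + (6) + (29) + (22) + (59) + (91) = 261
Signed area = Σ/2 = 130.5 (positive ⇒ counter-clockwise traversal).

130.5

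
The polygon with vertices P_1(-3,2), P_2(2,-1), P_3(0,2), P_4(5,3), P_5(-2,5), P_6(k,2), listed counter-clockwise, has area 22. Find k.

-6

The doubled signed area Σ (x_i y_{i+1} − x_{i+1} y_i) is linear in k.
With k=0 it equals 26; the coefficient of k is -3 (from the two edges through P_6).
So -3·k + 26 = 2·22 = 44 ⇒ k = -6.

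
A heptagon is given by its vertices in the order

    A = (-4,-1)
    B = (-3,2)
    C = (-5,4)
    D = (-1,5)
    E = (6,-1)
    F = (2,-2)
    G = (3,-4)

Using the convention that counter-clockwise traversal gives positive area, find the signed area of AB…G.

-47

Apply the surveyor's formula: 2A = Σ (x_i·y_{i+1} − x_{i+1}·y_i), indices taken mod 7.
Cross-terms: -11, -2, -21, -29, -10, -2, -19  ⇒  Σ = -94
Signed area = Σ/2 = -47 (negative ⇒ clockwise traversal).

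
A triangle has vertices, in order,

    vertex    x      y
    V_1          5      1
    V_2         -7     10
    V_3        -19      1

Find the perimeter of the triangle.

54

|V_1V_2| = √((-12)² + (9)²) = √225 = 15
|V_2V_3| = √((-12)² + (-9)²) = √225 = 15
|V_3V_1| = √((24)² + (0)²) = √576 = 24
Perimeter = 15 + 15 + 24 = 54.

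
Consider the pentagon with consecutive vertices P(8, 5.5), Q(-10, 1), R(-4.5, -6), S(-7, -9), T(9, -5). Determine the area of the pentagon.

Apply Gauss's area formula: 2A = Σ (x_i·y_{i+1} − x_{i+1}·y_i), indices taken mod 5.
Σ = (63) + (64.5) + (-1.5) + (116) + (89.5) = 331.5
Area = |Σ|/2 = 165.75.

165.75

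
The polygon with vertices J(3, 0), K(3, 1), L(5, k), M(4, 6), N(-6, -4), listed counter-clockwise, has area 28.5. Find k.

3

Write out the shoelace sum; only the two edges meeting at L involve k:
2·Area = [(3·k − 5·1) + (5·6 − 4·k)] + 35
       = -1·k + 60 = 57
⇒ k = 3.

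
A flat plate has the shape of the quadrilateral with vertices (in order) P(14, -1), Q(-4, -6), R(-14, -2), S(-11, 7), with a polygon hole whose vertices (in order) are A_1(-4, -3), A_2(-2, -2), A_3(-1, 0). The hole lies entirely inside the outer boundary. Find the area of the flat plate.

Outer boundary:
Σ = (-88) + (-76) + (-120) + (-87) = -371
Area = |Σ|/2 = 185.5.
Hole:
Apply the surveyor's formula: 2A = Σ (x_i·y_{i+1} − x_{i+1}·y_i), indices taken mod 3.
Σ = (2) + (-2) + (3) = 3
Area = |Σ|/2 = 1.5.
Net area = 185.5 − 1.5 = 184.

184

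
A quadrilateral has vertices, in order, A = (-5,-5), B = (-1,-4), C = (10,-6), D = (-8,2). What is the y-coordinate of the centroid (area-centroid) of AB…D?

Apply the shoelace formula. First the cross-terms c_i = x_i·y_{i+1} − x_{i+1}·y_i:
  15, 46, -28, 50  ⇒  2A = 83, A = 41.5.
Then Σ (y_i + y_{i+1})·c_i = -633, so ȳ = -633 / (6·41.5) = -211/83.

-211/83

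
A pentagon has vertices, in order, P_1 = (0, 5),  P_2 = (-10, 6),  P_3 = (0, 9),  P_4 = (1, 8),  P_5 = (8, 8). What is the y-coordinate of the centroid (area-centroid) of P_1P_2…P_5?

443/65

Apply the shoelace (surveyor's) formula. First the cross-terms c_i = x_i·y_{i+1} − x_{i+1}·y_i:
  50, -90, -9, -56, 40  ⇒  2A = -65, A = -32.5.
Then Σ (y_i + y_{i+1})·c_i = -1329, so ȳ = -1329 / (6·(-32.5)) = 443/65.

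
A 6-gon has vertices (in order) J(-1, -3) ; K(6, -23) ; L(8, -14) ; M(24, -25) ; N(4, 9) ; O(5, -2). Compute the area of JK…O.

J→K: (-1)(-23) − (6)(-3) = 41
K→L: (6)(-14) − (8)(-23) = 100
L→M: (8)(-25) − (24)(-14) = 136
M→N: (24)(9) − (4)(-25) = 316
N→O: (4)(-2) − (5)(9) = -53
O→J: (5)(-3) − (-1)(-2) = -17
Σ = 523
Area = |Σ|/2 = 261.5.

261.5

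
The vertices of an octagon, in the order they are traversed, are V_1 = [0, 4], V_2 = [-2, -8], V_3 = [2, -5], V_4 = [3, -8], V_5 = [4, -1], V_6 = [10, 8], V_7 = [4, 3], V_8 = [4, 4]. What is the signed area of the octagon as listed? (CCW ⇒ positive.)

Σ = (8) + (26) + (-1) + (29) + (42) + (-2) + (4) + (16) = 122
Signed area = Σ/2 = 61 (positive ⇒ counter-clockwise traversal).

61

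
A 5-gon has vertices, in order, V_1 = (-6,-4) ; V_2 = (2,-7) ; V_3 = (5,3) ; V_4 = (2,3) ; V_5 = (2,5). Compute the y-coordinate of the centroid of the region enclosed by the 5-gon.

Apply the surveyor's formula. First the cross-terms c_i = x_i·y_{i+1} − x_{i+1}·y_i:
  50, 41, 9, 4, 22  ⇒  2A = 126, A = 63.
Then Σ (y_i + y_{i+1})·c_i = -606, so ȳ = -606 / (6·63) = -101/63.

-101/63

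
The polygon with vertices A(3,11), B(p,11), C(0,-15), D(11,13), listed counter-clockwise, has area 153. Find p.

The doubled signed area Σ (x_i y_{i+1} − x_{i+1} y_i) is linear in p.
With p=0 it equals 280; the coefficient of p is -26 (from the two edges through B).
So -26·p + 280 = 2·153 = 306 ⇒ p = -1.

-1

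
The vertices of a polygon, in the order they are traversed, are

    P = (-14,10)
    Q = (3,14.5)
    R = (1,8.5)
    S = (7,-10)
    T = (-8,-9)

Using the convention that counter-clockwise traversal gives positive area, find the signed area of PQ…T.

-320.25

Apply Gauss's area formula: 2A = Σ (x_i·y_{i+1} − x_{i+1}·y_i), indices taken mod 5.
Cross-terms: -233, 11, -69.5, -143, -206  ⇒  Σ = -640.5
Signed area = Σ/2 = -320.25 (negative ⇒ clockwise traversal).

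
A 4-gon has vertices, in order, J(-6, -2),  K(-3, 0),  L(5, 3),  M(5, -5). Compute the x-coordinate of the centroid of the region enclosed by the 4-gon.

Apply the shoelace (surveyor's) formula. First the cross-terms c_i = x_i·y_{i+1} − x_{i+1}·y_i:
  -6, -9, -40, -40  ⇒  2A = -95, A = -47.5.
Then Σ (x_i + x_{i+1})·c_i = -324, so x̄ = -324 / (6·(-47.5)) = 108/95.

108/95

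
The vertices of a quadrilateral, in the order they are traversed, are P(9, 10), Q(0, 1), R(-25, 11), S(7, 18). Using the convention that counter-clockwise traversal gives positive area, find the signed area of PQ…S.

Apply the shoelace (surveyor's) formula: 2A = Σ (x_i·y_{i+1} − x_{i+1}·y_i), indices taken mod 4.
Σ = (9) + (25) + (-527) + (-92) = -585
Signed area = Σ/2 = -292.5 (negative ⇒ clockwise traversal).

-292.5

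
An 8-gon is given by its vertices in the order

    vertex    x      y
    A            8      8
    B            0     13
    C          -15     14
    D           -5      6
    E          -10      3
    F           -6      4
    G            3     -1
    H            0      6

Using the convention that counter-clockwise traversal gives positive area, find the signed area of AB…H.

A→B: (8)(13) − (0)(8) = 104
B→C: (0)(14) − (-15)(13) = 195
C→D: (-15)(6) − (-5)(14) = -20
D→E: (-5)(3) − (-10)(6) = 45
E→F: (-10)(4) − (-6)(3) = -22
F→G: (-6)(-1) − (3)(4) = -6
G→H: (3)(6) − (0)(-1) = 18
H→A: (0)(8) − (8)(6) = -48
Σ = 266
Signed area = Σ/2 = 133 (positive ⇒ counter-clockwise traversal).

133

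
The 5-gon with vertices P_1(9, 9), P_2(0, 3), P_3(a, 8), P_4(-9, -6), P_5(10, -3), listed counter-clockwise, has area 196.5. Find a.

-10

The doubled signed area Σ (x_i y_{i+1} − x_{i+1} y_i) is linear in a.
With a=0 it equals 303; the coefficient of a is -9 (from the two edges through P_3).
So -9·a + 303 = 2·196.5 = 393 ⇒ a = -10.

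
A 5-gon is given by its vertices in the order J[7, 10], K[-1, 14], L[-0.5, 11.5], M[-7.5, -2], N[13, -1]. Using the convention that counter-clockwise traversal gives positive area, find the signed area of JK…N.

180.625

Apply the shoelace formula: 2A = Σ (x_i·y_{i+1} − x_{i+1}·y_i), indices taken mod 5.
Σ = (108) + (-4.5) + (87.25) + (33.5) + (137) = 361.25
Signed area = Σ/2 = 180.625 (positive ⇒ counter-clockwise traversal).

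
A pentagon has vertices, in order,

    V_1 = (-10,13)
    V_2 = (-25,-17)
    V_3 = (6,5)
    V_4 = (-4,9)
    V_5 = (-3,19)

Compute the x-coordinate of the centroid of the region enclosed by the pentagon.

Apply Gauss's area formula. First the cross-terms c_i = x_i·y_{i+1} − x_{i+1}·y_i:
  495, -23, 74, -49, 151  ⇒  2A = 648, A = 324.
Then Σ (x_i + x_{i+1})·c_i = -18360, so x̄ = -18360 / (6·324) = -85/9.

-85/9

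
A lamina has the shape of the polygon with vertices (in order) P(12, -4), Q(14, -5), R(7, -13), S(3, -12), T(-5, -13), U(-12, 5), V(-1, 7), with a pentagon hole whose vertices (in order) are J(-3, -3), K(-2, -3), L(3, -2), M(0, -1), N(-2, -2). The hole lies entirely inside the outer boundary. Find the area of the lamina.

Outer boundary:
Σ = (-4) + (-147) + (-45) + (-99) + (-181) + (-79) + (-80) = -635
Area = |Σ|/2 = 317.5.
Hole:
J→K: (-3)(-3) − (-2)(-3) = 3
K→L: (-2)(-2) − (3)(-3) = 13
L→M: (3)(-1) − (0)(-2) = -3
M→N: (0)(-2) − (-2)(-1) = -2
N→J: (-2)(-3) − (-3)(-2) = 0
Σ = 11
Area = |Σ|/2 = 5.5.
Net area = 317.5 − 5.5 = 312.

312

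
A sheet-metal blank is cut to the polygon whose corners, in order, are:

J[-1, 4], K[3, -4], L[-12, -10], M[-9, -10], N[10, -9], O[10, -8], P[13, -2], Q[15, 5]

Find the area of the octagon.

Apply the shoelace formula: 2A = Σ (x_i·y_{i+1} − x_{i+1}·y_i), indices taken mod 8.
Σ = (-8) + (-78) + (30) + (181) + (10) + (84) + (95) + (65) = 379
Area = |Σ|/2 = 189.5.

189.5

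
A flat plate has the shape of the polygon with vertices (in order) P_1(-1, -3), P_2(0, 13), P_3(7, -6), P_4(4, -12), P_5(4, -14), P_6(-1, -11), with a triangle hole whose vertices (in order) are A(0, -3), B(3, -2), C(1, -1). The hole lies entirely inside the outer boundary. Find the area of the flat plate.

Outer boundary:
Cross-terms: -13, -91, -60, -8, -58, -8  ⇒  Σ = -238
Area = |Σ|/2 = 119.
Hole:
Apply Gauss's area formula: 2A = Σ (x_i·y_{i+1} − x_{i+1}·y_i), indices taken mod 3.
Σ = (9) + (-1) + (-3) = 5
Area = |Σ|/2 = 2.5.
Net area = 119 − 2.5 = 116.5.

116.5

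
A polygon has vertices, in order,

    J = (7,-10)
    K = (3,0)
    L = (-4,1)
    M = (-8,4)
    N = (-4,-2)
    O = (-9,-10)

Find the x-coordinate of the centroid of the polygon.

Apply Gauss's area formula. First the cross-terms c_i = x_i·y_{i+1} − x_{i+1}·y_i:
  30, 3, -8, 32, 22, 160  ⇒  2A = 239, A = 119.5.
Then Σ (x_i + x_{i+1})·c_i = -597, so x̄ = -597 / (6·119.5) = -199/239.

-199/239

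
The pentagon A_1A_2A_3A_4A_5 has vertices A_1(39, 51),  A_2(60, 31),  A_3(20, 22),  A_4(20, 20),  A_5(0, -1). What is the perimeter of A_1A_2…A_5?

|A_1A_2| = √((21)² + (-20)²) = √841 = 29
|A_2A_3| = √((-40)² + (-9)²) = √1681 = 41
|A_3A_4| = √((0)² + (-2)²) = √4 = 2
|A_4A_5| = √((-20)² + (-21)²) = √841 = 29
|A_5A_1| = √((39)² + (52)²) = √4225 = 65
Perimeter = 29 + 41 + 2 + 29 + 65 = 166.

166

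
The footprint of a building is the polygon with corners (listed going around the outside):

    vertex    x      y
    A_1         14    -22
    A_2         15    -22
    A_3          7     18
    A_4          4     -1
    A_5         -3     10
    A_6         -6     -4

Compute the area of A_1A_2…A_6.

332

Apply the surveyor's formula: 2A = Σ (x_i·y_{i+1} − x_{i+1}·y_i), indices taken mod 6.
A_1→A_2: (14)(-22) − (15)(-22) = 22
A_2→A_3: (15)(18) − (7)(-22) = 424
A_3→A_4: (7)(-1) − (4)(18) = -79
A_4→A_5: (4)(10) − (-3)(-1) = 37
A_5→A_6: (-3)(-4) − (-6)(10) = 72
A_6→A_1: (-6)(-22) − (14)(-4) = 188
Σ = 664
Area = |Σ|/2 = 332.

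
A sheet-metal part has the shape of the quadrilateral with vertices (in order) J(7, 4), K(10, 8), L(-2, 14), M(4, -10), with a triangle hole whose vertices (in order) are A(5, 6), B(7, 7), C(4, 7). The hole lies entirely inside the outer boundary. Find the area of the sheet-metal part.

109.5

Outer boundary:
Apply the shoelace (surveyor's) formula: 2A = Σ (x_i·y_{i+1} − x_{i+1}·y_i), indices taken mod 4.
Σ = (16) + (156) + (-36) + (86) = 222
Area = |Σ|/2 = 111.
Hole:
Apply the surveyor's formula: 2A = Σ (x_i·y_{i+1} − x_{i+1}·y_i), indices taken mod 3.
Cross-terms: -7, 21, -11  ⇒  Σ = 3
Area = |Σ|/2 = 1.5.
Net area = 111 − 1.5 = 109.5.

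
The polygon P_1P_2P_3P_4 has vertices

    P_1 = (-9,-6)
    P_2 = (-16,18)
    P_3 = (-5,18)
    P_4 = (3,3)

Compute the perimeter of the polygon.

68

|P_1P_2| = √((-7)² + (24)²) = √625 = 25
|P_2P_3| = √((11)² + (0)²) = √121 = 11
|P_3P_4| = √((8)² + (-15)²) = √289 = 17
|P_4P_1| = √((-12)² + (-9)²) = √225 = 15
Perimeter = 25 + 11 + 17 + 15 = 68.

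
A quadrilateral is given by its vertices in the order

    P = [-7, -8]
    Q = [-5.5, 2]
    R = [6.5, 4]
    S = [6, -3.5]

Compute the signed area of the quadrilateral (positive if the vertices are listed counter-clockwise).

Apply the shoelace (surveyor's) formula: 2A = Σ (x_i·y_{i+1} − x_{i+1}·y_i), indices taken mod 4.
Σ = (-58) + (-35) + (-46.75) + (-72.5) = -212.25
Signed area = Σ/2 = -106.125 (negative ⇒ clockwise traversal).

-106.125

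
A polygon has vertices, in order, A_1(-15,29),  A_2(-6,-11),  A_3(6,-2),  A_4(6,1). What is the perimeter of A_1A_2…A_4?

94

|A_1A_2| = √((9)² + (-40)²) = √1681 = 41
|A_2A_3| = √((12)² + (9)²) = √225 = 15
|A_3A_4| = √((0)² + (3)²) = √9 = 3
|A_4A_1| = √((-21)² + (28)²) = √1225 = 35
Perimeter = 41 + 15 + 3 + 35 = 94.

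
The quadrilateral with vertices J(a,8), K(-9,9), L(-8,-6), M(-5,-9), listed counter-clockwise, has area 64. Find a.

-4

Write out the shoelace sum; only the two edges meeting at J involve a:
2·Area = [((-5)·8 − a·(-9)) + (a·9 − (-9)·8)] + 168
       = 18·a + 200 = 128
⇒ a = -4.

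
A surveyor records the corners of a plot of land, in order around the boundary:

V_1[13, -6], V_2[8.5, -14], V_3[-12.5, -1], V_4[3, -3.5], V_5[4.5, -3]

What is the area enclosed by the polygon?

Σ = (-131) + (-183.5) + (46.75) + (6.75) + (12) = -249
Area = |Σ|/2 = 124.5.

124.5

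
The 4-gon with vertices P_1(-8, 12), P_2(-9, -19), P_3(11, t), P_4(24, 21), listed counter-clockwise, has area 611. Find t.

Write out the shoelace sum; only the two edges meeting at P_3 involve t:
2·Area = [((-9)·t − 11·(-19)) + (11·21 − 24·t)] + 716
       = -33·t + 1156 = 1222
⇒ t = -2.

-2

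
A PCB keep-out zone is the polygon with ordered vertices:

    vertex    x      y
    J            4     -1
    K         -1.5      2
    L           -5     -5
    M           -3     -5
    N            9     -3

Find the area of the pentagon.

45.5

Apply Gauss's area formula: 2A = Σ (x_i·y_{i+1} − x_{i+1}·y_i), indices taken mod 5.
Cross-terms: 6.5, 17.5, 10, 54, 3  ⇒  Σ = 91
Area = |Σ|/2 = 45.5.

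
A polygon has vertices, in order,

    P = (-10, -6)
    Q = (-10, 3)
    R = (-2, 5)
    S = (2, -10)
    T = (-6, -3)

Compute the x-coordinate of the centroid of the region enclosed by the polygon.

-104/23

Apply Gauss's area formula. First the cross-terms c_i = x_i·y_{i+1} − x_{i+1}·y_i:
  -90, -44, 10, -66, 6  ⇒  2A = -184, A = -92.
Then Σ (x_i + x_{i+1})·c_i = 2496, so x̄ = 2496 / (6·(-92)) = -104/23.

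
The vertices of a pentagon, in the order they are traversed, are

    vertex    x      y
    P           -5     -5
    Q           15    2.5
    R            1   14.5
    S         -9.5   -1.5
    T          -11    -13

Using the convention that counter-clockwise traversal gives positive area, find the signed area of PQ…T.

255.375

Cross-terms: 62.5, 215, 136.25, 107, -10  ⇒  Σ = 510.75
Signed area = Σ/2 = 255.375 (positive ⇒ counter-clockwise traversal).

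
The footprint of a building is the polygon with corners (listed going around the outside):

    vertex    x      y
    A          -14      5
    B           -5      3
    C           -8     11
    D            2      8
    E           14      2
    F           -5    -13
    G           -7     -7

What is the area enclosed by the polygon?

Cross-terms: -17, -31, -86, -108, -172, -56, -133  ⇒  Σ = -603
Area = |Σ|/2 = 301.5.

301.5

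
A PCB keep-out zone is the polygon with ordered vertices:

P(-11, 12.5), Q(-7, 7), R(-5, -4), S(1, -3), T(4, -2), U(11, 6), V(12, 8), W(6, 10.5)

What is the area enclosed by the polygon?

Apply the shoelace formula: 2A = Σ (x_i·y_{i+1} − x_{i+1}·y_i), indices taken mod 8.
Cross-terms: 10.5, 63, 19, 10, 46, 16, 78, 190.5  ⇒  Σ = 433
Area = |Σ|/2 = 216.5.

216.5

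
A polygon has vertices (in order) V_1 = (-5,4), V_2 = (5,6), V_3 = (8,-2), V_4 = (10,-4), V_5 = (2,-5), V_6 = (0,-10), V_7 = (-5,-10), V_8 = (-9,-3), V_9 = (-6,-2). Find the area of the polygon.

170.5

Σ = (-50) + (-58) + (-12) + (-42) + (-20) + (-50) + (-75) + (0) + (-34) = -341
Area = |Σ|/2 = 170.5.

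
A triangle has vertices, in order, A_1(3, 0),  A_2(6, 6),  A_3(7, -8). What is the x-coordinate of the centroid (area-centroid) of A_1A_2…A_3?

16/3

Apply the shoelace (surveyor's) formula. First the cross-terms c_i = x_i·y_{i+1} − x_{i+1}·y_i:
  18, -90, 24  ⇒  2A = -48, A = -24.
Then Σ (x_i + x_{i+1})·c_i = -768, so x̄ = -768 / (6·(-24)) = 16/3.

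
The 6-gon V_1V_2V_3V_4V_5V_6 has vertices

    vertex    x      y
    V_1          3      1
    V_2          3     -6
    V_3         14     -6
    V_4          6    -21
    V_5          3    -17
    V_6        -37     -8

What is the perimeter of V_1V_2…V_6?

122

|V_1V_2| = √((0)² + (-7)²) = √49 = 7
|V_2V_3| = √((11)² + (0)²) = √121 = 11
|V_3V_4| = √((-8)² + (-15)²) = √289 = 17
|V_4V_5| = √((-3)² + (4)²) = √25 = 5
|V_5V_6| = √((-40)² + (9)²) = √1681 = 41
|V_6V_1| = √((40)² + (9)²) = √1681 = 41
Perimeter = 7 + 11 + 17 + 5 + 41 + 41 = 122.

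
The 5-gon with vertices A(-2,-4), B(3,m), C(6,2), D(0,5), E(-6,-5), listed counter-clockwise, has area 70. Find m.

-6

The doubled signed area Σ (x_i y_{i+1} − x_{i+1} y_i) is linear in m.
With m=0 it equals 92; the coefficient of m is -8 (from the two edges through B).
So -8·m + 92 = 2·70 = 140 ⇒ m = -6.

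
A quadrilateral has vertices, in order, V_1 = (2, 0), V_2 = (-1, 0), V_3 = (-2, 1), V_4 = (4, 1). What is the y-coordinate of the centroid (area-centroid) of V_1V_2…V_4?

5/9

Apply the shoelace (surveyor's) formula. First the cross-terms c_i = x_i·y_{i+1} − x_{i+1}·y_i:
  0, -1, -6, -2  ⇒  2A = -9, A = -4.5.
Then Σ (y_i + y_{i+1})·c_i = -15, so ȳ = -15 / (6·(-4.5)) = 5/9.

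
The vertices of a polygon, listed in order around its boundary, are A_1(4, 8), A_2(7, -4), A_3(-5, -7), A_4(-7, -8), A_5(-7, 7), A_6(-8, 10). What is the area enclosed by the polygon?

Σ = (-72) + (-69) + (-9) + (-105) + (-14) + (-104) = -373
Area = |Σ|/2 = 186.5.

186.5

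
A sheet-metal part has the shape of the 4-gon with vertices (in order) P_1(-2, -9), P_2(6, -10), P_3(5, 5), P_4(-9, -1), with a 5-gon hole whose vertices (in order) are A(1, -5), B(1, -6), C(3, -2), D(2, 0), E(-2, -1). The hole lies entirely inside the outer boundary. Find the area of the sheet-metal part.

122.5

Outer boundary:
Apply the shoelace formula: 2A = Σ (x_i·y_{i+1} − x_{i+1}·y_i), indices taken mod 4.
Cross-terms: 74, 80, 40, 79  ⇒  Σ = 273
Area = |Σ|/2 = 136.5.
Hole:
Apply the shoelace formula: 2A = Σ (x_i·y_{i+1} − x_{i+1}·y_i), indices taken mod 5.
Σ = (-1) + (16) + (4) + (-2) + (11) = 28
Area = |Σ|/2 = 14.
Net area = 136.5 − 14 = 122.5.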